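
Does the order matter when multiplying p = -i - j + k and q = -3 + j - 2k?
Yes: pq = 3 + 4i + j - 4k ≠ 3 + 2i + 5j - 2k = qp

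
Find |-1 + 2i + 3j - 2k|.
√18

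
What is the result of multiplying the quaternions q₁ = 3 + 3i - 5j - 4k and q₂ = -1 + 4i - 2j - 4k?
-41 + 21i - 5j + 6k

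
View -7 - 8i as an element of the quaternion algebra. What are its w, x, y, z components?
-7 - 8i + 0j + 0k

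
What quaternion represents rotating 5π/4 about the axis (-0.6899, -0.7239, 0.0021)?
-0.3827 - 0.6374i - 0.6688j + 0.0019k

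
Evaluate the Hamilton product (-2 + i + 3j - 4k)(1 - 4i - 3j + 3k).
23 + 6i + 22j - k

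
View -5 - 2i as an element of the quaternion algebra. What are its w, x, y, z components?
-5 - 2i + 0j + 0k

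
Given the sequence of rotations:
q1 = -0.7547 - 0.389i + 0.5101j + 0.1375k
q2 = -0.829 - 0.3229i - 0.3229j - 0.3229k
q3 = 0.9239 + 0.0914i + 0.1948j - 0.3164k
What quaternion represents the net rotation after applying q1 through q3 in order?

q2 · q1 = 0.7091 + 0.6865i - 0.0092j - 0.1606k
q3 · q2 · q1 = 0.5434 + 0.6649i - 0.0729j - 0.5073k
0.5434 + 0.6649i - 0.0729j - 0.5073k


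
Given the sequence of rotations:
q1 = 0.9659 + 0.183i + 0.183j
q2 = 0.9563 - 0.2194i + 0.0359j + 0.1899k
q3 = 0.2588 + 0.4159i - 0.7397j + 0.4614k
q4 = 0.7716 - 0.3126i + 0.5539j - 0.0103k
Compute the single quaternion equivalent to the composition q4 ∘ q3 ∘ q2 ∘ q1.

q2 · q1 = 0.9573 - 0.0717i + 0.2444j + 0.1367k
q3 · q2 · q1 = 0.3953 + 0.1657i - 0.7348j + 0.5257k
q4 · q3 · q2 · q1 = 0.7692 + 0.2879i - 0.1854j + 0.5395k
0.7692 + 0.2879i - 0.1854j + 0.5395k


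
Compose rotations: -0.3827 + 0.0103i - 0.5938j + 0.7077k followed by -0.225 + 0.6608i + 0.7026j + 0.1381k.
0.3988 + 0.324i - 0.6015j - 0.6117k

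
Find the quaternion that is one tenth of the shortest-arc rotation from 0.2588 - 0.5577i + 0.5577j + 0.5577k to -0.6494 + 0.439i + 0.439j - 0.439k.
0.3252 - 0.5802i + 0.4701j + 0.5802k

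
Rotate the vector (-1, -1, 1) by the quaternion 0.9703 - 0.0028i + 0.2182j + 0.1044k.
(-0.256, -1.129, 1.289)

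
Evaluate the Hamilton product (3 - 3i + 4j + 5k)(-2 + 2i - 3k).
15 - 7j - 27k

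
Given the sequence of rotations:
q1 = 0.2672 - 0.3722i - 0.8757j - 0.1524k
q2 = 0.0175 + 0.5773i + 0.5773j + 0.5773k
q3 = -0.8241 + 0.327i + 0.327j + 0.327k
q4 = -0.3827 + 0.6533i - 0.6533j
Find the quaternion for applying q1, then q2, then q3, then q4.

q2 · q1 = 0.8131 + 0.5653i + 0.012j - 0.1391k
q3 · q2 · q1 = -0.8134 - 0.2494i + 0.4863j + 0.1996k
q4 · q3 · q2 · q1 = 0.7919 - 0.5663i + 0.2149j + 0.0784k
0.7919 - 0.5663i + 0.2149j + 0.0784k


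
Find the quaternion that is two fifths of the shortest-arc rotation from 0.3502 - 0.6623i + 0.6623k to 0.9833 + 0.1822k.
0.708 - 0.4541i + 0.5408k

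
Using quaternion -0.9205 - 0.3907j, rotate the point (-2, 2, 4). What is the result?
(1.488, 2, 4.217)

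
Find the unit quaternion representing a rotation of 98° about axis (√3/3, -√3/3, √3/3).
0.6561 + 0.4357i - 0.4357j + 0.4357k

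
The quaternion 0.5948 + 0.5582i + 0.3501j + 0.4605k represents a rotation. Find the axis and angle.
axis = (0.6944, 0.4355, 0.5728), θ = 107°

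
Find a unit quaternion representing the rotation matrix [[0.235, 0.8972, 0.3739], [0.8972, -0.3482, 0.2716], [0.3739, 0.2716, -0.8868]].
0.7858i + 0.5709j + 0.2379k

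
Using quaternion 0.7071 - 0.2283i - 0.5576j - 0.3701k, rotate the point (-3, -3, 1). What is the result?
(-3.266, -0.323, -2.868)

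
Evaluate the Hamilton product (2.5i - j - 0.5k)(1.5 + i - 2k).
-3.5 + 5.75i + 3j + 0.25k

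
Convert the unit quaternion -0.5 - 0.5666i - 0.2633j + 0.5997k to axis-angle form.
axis = (-0.6543, -0.304, 0.6925), θ = 4π/3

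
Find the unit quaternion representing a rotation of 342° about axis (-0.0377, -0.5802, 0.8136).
-0.9877 - 0.0059i - 0.0908j + 0.1273k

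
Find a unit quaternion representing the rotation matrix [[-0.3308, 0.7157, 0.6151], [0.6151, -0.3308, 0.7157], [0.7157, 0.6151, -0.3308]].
-0.0436 + 0.5768i + 0.5768j + 0.5768k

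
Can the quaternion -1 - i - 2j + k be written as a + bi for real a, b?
No. The quaternion -1 - i - 2j + k has j-coefficient y = -2 and k-coefficient z = 1, not both zero, so it does not lie in the complex subalgebra spanned by 1 and i.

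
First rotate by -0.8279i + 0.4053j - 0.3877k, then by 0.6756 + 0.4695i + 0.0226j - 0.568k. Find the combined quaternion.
0.1593 - 0.3379i + 0.9261j - 0.0529k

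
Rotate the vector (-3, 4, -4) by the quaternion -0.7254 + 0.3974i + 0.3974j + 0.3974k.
(3.508, -1.314, -5.193)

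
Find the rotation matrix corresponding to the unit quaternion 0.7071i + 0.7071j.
[[0, 1, 0], [1, 0, 0], [0, 0, -1]]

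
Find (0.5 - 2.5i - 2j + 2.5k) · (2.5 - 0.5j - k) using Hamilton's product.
2.75 - 3i - 7.75j + 7k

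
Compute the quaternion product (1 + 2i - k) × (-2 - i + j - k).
-1 - 4i + 4j + 3k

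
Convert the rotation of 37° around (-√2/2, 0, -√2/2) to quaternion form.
0.9483 - 0.2244i - 0.2244k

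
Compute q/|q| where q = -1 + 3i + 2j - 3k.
-0.2085 + 0.6255i + 0.417j - 0.6255k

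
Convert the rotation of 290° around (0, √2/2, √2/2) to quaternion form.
-0.8192 + 0.4056j + 0.4056k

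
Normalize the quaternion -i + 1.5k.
-0.5547i + 0.8321k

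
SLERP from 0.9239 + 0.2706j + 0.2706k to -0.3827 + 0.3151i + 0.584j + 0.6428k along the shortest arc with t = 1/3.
0.9826 - 0.1556i - 0.056j - 0.085k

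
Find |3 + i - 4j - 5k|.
√51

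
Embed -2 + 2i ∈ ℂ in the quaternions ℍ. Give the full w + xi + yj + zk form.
-2 + 2i + 0j + 0k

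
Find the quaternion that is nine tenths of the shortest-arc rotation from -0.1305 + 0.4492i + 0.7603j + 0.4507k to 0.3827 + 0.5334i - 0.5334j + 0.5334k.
0.3566 + 0.5942i - 0.4079j + 0.5945k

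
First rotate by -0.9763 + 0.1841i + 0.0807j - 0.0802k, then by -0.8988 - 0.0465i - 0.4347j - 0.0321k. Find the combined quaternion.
0.9186 - 0.0826i + 0.3422j + 0.1797k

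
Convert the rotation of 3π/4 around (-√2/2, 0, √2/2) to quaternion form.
0.3827 - 0.6533i + 0.6533k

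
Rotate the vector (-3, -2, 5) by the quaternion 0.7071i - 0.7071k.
(-5, 2, 3)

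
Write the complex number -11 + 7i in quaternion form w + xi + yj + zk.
-11 + 7i + 0j + 0k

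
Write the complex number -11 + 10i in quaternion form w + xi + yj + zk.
-11 + 10i + 0j + 0k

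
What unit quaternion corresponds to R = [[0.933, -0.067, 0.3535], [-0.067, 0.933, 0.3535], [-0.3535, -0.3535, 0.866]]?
0.9659 - 0.183i + 0.183j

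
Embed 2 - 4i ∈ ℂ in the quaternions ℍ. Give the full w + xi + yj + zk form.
2 - 4i + 0j + 0k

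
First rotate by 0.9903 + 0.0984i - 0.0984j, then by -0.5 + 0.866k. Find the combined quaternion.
-0.4951 + 0.036i + 0.1344j + 0.8576k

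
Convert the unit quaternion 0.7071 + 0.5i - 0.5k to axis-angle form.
axis = (√2/2, 0, -√2/2), θ = π/2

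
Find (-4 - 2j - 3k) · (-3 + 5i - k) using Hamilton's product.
9 - 18i - 9j + 23k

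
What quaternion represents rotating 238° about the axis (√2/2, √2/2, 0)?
-0.4848 + 0.6184i + 0.6184j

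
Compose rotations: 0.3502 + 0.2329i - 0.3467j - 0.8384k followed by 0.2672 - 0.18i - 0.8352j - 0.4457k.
-0.5277 + 0.5449i - 0.6398j - 0.1232k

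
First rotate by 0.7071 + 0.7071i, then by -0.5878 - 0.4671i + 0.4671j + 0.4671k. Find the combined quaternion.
-0.0853 - 0.7459i + 0.6606j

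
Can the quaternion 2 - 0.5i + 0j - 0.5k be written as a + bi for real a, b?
No. The quaternion 2 - 0.5i - 0.5k has j-coefficient y = 0 and k-coefficient z = -0.5, not both zero, so it does not lie in the complex subalgebra spanned by 1 and i.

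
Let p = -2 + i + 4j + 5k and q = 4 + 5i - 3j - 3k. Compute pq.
14 - 3i + 50j + 3k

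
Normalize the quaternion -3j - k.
-0.9487j - 0.3162k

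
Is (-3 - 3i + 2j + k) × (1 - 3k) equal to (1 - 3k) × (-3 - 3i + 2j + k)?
No: pq = -9i - 7j + 10k ≠ 3i + 11j + 10k = qp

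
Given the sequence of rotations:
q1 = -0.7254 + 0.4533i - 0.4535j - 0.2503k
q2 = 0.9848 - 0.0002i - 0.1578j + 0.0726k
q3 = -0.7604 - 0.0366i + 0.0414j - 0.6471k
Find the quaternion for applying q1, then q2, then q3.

q2 · q1 = -0.7677 + 0.519i - 0.2993j - 0.2275k
q3 · q2 · q1 = 0.4679 - 0.5696i - 0.1484j + 0.6592k
0.4679 - 0.5696i - 0.1484j + 0.6592k


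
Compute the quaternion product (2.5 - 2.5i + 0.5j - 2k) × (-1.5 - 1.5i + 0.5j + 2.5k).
-2.75 + 2.25i + 9.75j + 8.75k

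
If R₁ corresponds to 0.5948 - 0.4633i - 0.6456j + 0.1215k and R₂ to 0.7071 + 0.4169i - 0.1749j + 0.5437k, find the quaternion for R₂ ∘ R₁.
0.4348 + 0.2501i - 0.8631j + 0.0591k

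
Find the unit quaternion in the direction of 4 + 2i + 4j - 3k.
0.5963 + 0.2981i + 0.5963j - 0.4472k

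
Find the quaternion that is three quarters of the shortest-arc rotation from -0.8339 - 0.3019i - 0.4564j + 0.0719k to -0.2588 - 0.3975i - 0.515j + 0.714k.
-0.4439 - 0.403i - 0.5408j + 0.59k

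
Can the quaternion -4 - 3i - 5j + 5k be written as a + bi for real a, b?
No. The quaternion -4 - 3i - 5j + 5k has j-coefficient y = -5 and k-coefficient z = 5, not both zero, so it does not lie in the complex subalgebra spanned by 1 and i.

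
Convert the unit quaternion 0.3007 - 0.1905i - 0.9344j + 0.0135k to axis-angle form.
axis = (-0.1997, -0.9797, 0.0142), θ = 145°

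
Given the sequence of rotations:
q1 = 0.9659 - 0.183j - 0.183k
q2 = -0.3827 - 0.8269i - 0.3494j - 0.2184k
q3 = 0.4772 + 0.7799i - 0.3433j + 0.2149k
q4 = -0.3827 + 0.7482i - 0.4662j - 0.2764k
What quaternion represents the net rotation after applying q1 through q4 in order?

q2 · q1 = -0.4736 - 0.7747i - 0.4188j + 0.0104k
q3 · q2 · q1 = 0.2322 - 0.6526i - 0.2119j - 0.6894k
q4 · q3 · q2 · q1 = 0.1101 + 0.6863i + 0.669j - 0.2631k
0.1101 + 0.6863i + 0.669j - 0.2631k


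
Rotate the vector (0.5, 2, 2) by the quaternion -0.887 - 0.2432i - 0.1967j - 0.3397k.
(0.36, 1.055, 2.647)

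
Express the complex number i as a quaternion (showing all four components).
0 + i + 0j + 0k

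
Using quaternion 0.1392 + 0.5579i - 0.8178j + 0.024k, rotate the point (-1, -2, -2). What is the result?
(2.579, 0.542, 1.434)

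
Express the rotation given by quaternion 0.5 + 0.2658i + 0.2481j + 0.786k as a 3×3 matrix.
[[-0.3587, -0.6541, 0.6659], [0.9179, -0.3769, 0.1242], [0.1697, 0.6558, 0.7356]]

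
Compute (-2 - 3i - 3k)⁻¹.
-0.0909 + 0.1364i + 0.1364k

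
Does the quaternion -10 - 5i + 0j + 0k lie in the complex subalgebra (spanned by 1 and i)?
Yes. The quaternion -10 - 5i has j- and k-coefficients y = z = 0, so it lies in the complex subalgebra spanned by 1 and i.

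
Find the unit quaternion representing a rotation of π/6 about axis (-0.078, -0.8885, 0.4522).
0.9659 - 0.0202i - 0.23j + 0.117k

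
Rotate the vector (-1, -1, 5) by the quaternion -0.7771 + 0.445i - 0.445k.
(-1.893, 2.559, 4.107)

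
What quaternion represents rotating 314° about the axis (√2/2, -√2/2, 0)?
-0.9205 + 0.2763i - 0.2763j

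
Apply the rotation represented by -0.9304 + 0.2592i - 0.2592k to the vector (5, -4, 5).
(5.586, 1.898, 5.586)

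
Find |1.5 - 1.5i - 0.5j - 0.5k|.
√5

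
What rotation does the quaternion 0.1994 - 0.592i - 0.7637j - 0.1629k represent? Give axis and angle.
axis = (-0.6041, -0.7794, -0.1662), θ = 157°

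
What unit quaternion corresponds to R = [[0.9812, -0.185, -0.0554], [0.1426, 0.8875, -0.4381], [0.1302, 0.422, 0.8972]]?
0.9703 + 0.2216i - 0.0478j + 0.0844k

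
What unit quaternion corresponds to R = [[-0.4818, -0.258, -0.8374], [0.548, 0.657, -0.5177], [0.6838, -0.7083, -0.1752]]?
0.5 - 0.0953i - 0.7606j + 0.403k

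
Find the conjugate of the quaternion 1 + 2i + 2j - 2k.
1 - 2i - 2j + 2k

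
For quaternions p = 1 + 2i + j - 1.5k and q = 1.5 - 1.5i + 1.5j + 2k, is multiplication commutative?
No: pq = 6 + 5.75i + 1.25j + 4.25k ≠ 6 - 2.75i + 4.75j - 4.75k = qp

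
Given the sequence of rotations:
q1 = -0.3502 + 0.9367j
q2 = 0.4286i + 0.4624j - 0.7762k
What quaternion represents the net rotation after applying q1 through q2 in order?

q2 · q1 = -0.4331 + 0.577i - 0.1619j + 0.6733k
-0.4331 + 0.577i - 0.1619j + 0.6733k


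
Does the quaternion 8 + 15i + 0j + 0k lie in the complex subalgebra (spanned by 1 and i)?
Yes. The quaternion 8 + 15i has j- and k-coefficients y = z = 0, so it lies in the complex subalgebra spanned by 1 and i.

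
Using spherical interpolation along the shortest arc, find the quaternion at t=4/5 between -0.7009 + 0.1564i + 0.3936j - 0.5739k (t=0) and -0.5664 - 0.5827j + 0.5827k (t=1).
0.3208 + 0.0439i + 0.6432j - 0.6938k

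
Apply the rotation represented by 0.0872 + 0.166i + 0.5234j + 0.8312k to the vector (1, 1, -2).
(-1.635, -1.8, 0.29)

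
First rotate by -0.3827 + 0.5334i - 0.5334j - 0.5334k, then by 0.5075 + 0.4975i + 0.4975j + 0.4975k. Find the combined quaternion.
0.0711 + 0.0803i + 0.0696j - 0.9918k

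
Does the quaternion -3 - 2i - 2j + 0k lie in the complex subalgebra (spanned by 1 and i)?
No. The quaternion -3 - 2i - 2j has j-coefficient y = -2 and k-coefficient z = 0, not both zero, so it does not lie in the complex subalgebra spanned by 1 and i.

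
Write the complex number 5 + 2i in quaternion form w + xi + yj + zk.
5 + 2i + 0j + 0k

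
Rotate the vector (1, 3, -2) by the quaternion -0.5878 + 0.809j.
(1.593, 3, 1.569)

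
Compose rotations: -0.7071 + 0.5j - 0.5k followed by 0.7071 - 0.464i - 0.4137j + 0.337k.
-0.1246 + 0.3664i + 0.4141j - 0.8238k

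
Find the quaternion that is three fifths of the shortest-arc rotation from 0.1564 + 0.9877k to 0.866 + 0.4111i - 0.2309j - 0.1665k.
-0.6014 - 0.3285i + 0.1845j + 0.7045k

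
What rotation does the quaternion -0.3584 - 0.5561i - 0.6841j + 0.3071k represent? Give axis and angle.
axis = (-0.5957, -0.7328, 0.329), θ = 222°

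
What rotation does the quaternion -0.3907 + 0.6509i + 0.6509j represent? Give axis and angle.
axis = (√2/2, √2/2, 0), θ = 226°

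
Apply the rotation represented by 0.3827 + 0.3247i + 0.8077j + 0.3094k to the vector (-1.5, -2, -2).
(-1.469, -2.84, 0.161)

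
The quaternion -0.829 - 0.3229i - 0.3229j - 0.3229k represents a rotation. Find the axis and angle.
axis = (-√3/3, -√3/3, -√3/3), θ = 292°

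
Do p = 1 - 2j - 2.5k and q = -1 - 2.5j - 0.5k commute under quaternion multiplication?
No: pq = -7.25 - 5.25i - 0.5j + 2k ≠ -7.25 + 5.25i - 0.5j + 2k = qp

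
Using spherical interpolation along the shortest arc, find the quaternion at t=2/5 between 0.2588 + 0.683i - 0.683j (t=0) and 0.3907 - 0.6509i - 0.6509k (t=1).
-0.0109 + 0.8111i - 0.4861j + 0.325k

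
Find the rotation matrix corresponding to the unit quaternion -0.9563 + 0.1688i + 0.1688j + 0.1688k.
[[0.886, 0.3798, -0.2659], [-0.2659, 0.886, 0.3798], [0.3798, -0.2659, 0.886]]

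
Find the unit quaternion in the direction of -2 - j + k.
-0.8165 - 0.4082j + 0.4082k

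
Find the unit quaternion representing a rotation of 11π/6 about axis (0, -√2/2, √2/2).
-0.9659 - 0.183j + 0.183k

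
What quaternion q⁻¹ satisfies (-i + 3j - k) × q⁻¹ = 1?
0.0909i - 0.2727j + 0.0909k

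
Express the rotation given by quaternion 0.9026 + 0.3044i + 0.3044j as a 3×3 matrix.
[[0.8147, 0.1853, 0.5495], [0.1853, 0.8147, -0.5495], [-0.5495, 0.5495, 0.6294]]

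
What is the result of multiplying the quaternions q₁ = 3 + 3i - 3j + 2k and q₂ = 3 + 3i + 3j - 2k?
13 + 18i + 12j + 18k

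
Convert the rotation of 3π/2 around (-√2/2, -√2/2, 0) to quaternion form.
-0.7071 - 0.5i - 0.5j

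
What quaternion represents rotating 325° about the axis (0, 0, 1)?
-0.9537 + 0.3007k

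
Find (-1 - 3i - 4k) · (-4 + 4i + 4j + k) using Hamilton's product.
20 + 24i - 17j + 3k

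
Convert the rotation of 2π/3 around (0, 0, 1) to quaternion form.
0.5 + 0.866k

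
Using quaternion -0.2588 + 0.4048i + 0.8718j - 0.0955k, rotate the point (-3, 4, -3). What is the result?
(5.826, 0.221, -0.083)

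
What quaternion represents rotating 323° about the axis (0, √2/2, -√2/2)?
-0.9483 + 0.2244j - 0.2244k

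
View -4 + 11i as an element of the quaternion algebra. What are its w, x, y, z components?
-4 + 11i + 0j + 0k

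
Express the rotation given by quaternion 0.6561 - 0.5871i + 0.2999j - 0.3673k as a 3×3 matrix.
[[0.5503, 0.1298, 0.8248], [-0.8341, 0.0408, 0.5501], [0.0378, -0.9907, 0.1307]]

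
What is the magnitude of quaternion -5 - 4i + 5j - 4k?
√82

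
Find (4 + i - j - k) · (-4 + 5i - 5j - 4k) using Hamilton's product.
-30 + 15i - 17j - 12k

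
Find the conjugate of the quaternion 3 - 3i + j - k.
3 + 3i - j + k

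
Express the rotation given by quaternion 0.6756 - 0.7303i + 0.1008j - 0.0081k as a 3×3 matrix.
[[0.9795, -0.1363, 0.148], [-0.1582, -0.0668, 0.9851], [-0.1244, -0.9884, -0.087]]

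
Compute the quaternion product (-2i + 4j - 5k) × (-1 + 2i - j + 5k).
33 + 17i - 4j - k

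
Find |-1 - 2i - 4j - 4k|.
√37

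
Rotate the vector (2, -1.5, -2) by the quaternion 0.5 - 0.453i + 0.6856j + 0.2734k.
(0.287, -3.011, -1.048)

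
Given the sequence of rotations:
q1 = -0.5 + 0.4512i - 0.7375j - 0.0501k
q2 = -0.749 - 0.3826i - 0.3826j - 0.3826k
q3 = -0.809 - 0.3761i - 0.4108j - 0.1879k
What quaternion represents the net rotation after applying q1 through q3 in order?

q2 · q1 = 0.2458 - 0.4096i + 0.5519j + 0.6836k
q3 · q2 · q1 = 0.0023 + 0.0618i - 0.2134j - 0.9751k
0.0023 + 0.0618i - 0.2134j - 0.9751k


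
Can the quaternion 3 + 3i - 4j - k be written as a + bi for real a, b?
No. The quaternion 3 + 3i - 4j - k has j-coefficient y = -4 and k-coefficient z = -1, not both zero, so it does not lie in the complex subalgebra spanned by 1 and i.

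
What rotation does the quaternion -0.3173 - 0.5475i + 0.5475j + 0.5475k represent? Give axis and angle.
axis = (-√3/3, √3/3, √3/3), θ = 217°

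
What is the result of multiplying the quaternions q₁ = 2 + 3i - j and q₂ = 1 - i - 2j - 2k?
3 + 3i + j - 11k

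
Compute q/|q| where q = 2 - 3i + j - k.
0.5164 - 0.7746i + 0.2582j - 0.2582k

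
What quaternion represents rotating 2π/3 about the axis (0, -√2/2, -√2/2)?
0.5 - 0.6124j - 0.6124k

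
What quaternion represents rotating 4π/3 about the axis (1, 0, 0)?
-0.5 + 0.866i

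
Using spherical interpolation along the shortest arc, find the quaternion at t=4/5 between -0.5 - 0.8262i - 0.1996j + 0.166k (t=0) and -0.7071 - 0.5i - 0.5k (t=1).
-0.7014 - 0.6014i - 0.0445j - 0.38k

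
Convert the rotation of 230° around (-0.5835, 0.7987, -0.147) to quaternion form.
-0.4226 - 0.5288i + 0.7239j - 0.1332k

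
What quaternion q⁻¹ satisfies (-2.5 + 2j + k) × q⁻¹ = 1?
-0.2222 - 0.1778j - 0.0889k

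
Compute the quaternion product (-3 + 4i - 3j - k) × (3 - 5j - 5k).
-29 + 22i + 26j - 8k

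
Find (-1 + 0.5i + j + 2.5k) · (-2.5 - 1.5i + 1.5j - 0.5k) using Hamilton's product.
3 - 4i - 7.5j - 3.5k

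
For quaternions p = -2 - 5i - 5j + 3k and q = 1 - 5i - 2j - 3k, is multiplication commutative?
No: pq = -28 + 26i - 31j - 6k ≠ -28 - 16i + 29j + 24k = qp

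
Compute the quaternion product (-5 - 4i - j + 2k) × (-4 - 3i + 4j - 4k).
20 + 27i - 38j - 7k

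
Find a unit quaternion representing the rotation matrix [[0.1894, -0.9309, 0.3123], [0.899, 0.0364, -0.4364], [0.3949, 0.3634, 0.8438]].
0.7193 + 0.278i - 0.0287j + 0.636k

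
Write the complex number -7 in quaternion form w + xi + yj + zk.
-7 + 0i + 0j + 0k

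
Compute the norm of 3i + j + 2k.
√14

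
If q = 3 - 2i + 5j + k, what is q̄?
3 + 2i - 5j - k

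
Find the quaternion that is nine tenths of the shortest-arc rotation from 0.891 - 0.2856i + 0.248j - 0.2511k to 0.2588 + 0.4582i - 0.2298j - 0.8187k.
0.3689 + 0.4i - 0.1864j - 0.8181k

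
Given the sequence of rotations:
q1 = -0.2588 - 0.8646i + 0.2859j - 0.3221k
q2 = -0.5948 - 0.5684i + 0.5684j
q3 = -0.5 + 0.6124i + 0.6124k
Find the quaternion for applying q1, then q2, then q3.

q2 · q1 = -0.5 + 0.4783i - 0.5002j + 0.5205k
q3 · q2 · q1 = -0.3617 - 0.239i + 0.2243j - 0.8728k
-0.3617 - 0.239i + 0.2243j - 0.8728k


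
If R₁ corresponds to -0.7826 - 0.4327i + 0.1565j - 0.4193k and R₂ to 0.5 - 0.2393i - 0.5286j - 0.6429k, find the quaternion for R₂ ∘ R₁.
-0.6817 + 0.2932i + 0.6698j + 0.0273k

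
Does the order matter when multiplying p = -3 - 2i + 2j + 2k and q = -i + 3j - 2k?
Yes: pq = -4 - 7i - 15j + 2k ≠ -4 + 13i - 3j + 10k = qp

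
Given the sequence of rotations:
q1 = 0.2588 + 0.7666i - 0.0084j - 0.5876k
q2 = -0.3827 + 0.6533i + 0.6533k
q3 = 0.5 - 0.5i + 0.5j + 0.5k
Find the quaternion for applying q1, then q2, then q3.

q2 · q1 = -0.216 - 0.1188i + 0.8879j + 0.3885k
q3 · q2 · q1 = -0.8056 - 0.2011i + 0.4708j - 0.2983k
-0.8056 - 0.2011i + 0.4708j - 0.2983k


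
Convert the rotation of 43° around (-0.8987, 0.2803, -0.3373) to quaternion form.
0.9304 - 0.3294i + 0.1027j - 0.1236k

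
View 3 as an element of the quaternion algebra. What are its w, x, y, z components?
3 + 0i + 0j + 0k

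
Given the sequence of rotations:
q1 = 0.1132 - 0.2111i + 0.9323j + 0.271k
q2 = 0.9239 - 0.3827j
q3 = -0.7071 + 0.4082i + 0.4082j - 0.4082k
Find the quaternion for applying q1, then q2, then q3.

q2 · q1 = 0.4614 - 0.2987i + 0.818j + 0.1696k
q3 · q2 · q1 = -0.469 + 0.8027i - 0.3374j + 0.1476k
-0.469 + 0.8027i - 0.3374j + 0.1476k


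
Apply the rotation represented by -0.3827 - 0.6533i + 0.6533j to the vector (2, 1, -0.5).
(-0.311, -1.311, 1.854)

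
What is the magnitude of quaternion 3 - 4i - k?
√26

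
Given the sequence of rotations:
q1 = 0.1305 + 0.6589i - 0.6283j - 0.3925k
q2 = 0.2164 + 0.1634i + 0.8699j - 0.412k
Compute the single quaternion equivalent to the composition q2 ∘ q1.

q2 · q1 = 0.3054 - 0.4364i - 0.2298j - 0.8145k
0.3054 - 0.4364i - 0.2298j - 0.8145k


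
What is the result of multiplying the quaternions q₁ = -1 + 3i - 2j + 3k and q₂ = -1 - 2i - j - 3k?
14 + 8i + 6j - 7k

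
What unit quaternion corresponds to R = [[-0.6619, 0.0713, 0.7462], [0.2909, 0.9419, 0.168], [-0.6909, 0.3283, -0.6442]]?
0.3987 + 0.1005i + 0.9011j + 0.1377k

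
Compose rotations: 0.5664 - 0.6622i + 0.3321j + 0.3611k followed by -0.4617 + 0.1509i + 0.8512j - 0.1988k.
-0.3725 + 0.7646i + 0.4059j + 0.3345k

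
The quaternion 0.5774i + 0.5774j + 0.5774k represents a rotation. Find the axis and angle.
axis = (√3/3, √3/3, √3/3), θ = π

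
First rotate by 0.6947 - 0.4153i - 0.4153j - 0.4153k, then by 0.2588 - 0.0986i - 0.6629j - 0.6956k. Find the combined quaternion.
-0.4253 - 0.1896i - 0.3201j - 0.8251k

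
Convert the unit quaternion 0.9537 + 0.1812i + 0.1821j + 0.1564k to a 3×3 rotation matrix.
[[0.8848, -0.2323, 0.404], [0.3643, 0.8854, -0.2887], [-0.2907, 0.4026, 0.868]]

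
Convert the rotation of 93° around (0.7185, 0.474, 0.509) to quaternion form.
0.6884 + 0.5212i + 0.3438j + 0.3692k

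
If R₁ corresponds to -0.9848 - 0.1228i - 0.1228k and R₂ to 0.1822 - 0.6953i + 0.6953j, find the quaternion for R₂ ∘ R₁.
-0.2648 + 0.577i - 0.7701j + 0.063k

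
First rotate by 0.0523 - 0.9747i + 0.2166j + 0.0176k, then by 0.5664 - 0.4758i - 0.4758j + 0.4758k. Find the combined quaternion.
-0.3395 - 0.6884i - 0.3576j - 0.532k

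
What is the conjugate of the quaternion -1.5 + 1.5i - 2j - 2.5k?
-1.5 - 1.5i + 2j + 2.5k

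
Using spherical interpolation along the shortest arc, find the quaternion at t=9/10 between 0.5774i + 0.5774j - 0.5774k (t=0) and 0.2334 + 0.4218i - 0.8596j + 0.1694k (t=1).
-0.2211 - 0.325i + 0.8889j - 0.2351k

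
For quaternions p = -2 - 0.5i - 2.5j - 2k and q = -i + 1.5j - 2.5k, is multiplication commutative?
No: pq = -1.75 + 11.25i - 2.25j + 1.75k ≠ -1.75 - 7.25i - 3.75j + 8.25k = qp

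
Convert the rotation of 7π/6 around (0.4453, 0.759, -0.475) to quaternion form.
-0.2588 + 0.4301i + 0.7331j - 0.4588k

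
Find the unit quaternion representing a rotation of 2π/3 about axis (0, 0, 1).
0.5 + 0.866k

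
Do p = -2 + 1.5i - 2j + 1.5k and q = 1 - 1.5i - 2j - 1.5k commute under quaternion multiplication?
No: pq = -1.5 + 10.5i + 2j - 1.5k ≠ -1.5 - 1.5i + 2j + 10.5k = qp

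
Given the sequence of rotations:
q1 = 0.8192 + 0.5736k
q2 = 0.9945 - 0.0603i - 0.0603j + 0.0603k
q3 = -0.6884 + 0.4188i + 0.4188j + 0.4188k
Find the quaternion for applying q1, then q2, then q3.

q2 · q1 = 0.7801 - 0.084i - 0.0148j + 0.6198k
q3 · q2 · q1 = -0.7552 + 0.6503i + 0.0421j - 0.071k
-0.7552 + 0.6503i + 0.0421j - 0.071k


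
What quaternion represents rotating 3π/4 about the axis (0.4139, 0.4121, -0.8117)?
0.3827 + 0.3824i + 0.3807j - 0.7499k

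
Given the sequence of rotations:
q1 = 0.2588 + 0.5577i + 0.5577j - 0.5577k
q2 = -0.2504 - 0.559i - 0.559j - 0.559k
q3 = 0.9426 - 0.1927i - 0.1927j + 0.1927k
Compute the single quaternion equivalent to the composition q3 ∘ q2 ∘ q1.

q2 · q1 = 0.247 + 0.3392i - 0.9078j - 0.005k
q3 · q2 · q1 = 0.1242 + 0.448i - 0.8389j + 0.2832k
0.1242 + 0.448i - 0.8389j + 0.2832k


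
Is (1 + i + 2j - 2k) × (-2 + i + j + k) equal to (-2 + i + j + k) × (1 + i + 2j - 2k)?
No: pq = -3 + 3i - 6j + 4k ≠ -3 - 5i + 6k = qp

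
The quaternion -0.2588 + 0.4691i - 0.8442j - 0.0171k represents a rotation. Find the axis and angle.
axis = (0.4856, -0.874, -0.0177), θ = 7π/6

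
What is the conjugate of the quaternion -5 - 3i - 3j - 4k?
-5 + 3i + 3j + 4k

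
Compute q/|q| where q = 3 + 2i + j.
0.8018 + 0.5345i + 0.2673j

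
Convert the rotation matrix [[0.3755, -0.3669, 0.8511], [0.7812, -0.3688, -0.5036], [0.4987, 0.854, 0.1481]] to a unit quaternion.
0.5373 + 0.6317i + 0.164j + 0.5342k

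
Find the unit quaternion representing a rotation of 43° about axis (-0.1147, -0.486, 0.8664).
0.9304 - 0.042i - 0.1781j + 0.3175k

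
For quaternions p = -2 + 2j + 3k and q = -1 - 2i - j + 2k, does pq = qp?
No: pq = -2 + 11i - 6j - 3k ≠ -2 - 3i + 6j - 11k = qp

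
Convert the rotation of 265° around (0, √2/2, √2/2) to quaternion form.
-0.6756 + 0.5213j + 0.5213k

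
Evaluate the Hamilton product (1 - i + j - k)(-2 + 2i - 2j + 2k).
4 + 4i - 4j + 4k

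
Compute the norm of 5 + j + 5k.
√51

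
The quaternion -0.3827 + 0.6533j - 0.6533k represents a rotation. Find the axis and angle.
axis = (0, √2/2, -√2/2), θ = 5π/4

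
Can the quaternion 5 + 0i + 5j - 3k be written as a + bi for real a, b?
No. The quaternion 5 + 5j - 3k has j-coefficient y = 5 and k-coefficient z = -3, not both zero, so it does not lie in the complex subalgebra spanned by 1 and i.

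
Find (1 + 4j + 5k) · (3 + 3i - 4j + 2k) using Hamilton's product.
9 + 31i + 23j + 5k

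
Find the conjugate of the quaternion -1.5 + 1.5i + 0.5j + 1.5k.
-1.5 - 1.5i - 0.5j - 1.5k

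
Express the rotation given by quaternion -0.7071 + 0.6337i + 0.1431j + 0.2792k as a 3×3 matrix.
[[0.8031, 0.5762, 0.1515], [-0.2135, 0.0409, 0.9761], [0.5562, -0.8163, 0.1559]]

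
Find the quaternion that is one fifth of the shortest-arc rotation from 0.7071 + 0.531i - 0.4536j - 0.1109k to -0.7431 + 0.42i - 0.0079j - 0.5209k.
0.8371 + 0.3643i - 0.406j + 0.041k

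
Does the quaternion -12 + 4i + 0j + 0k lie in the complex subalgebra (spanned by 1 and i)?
Yes. The quaternion -12 + 4i has j- and k-coefficients y = z = 0, so it lies in the complex subalgebra spanned by 1 and i.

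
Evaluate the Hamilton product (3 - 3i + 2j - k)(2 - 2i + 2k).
2 - 8i + 12j + 8k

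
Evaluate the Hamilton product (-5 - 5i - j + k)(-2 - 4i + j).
-9 + 29i - 7j - 11k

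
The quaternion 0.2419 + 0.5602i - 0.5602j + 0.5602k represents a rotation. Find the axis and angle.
axis = (√3/3, -√3/3, √3/3), θ = 152°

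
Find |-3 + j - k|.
√11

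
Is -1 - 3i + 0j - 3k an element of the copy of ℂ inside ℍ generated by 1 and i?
No. The quaternion -1 - 3i - 3k has j-coefficient y = 0 and k-coefficient z = -3, not both zero, so it does not lie in the complex subalgebra spanned by 1 and i.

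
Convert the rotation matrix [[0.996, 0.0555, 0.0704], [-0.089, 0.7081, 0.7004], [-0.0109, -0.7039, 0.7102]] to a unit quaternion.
0.9239 - 0.38i + 0.022j - 0.0391k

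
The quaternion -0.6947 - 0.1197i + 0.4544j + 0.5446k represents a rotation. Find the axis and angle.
axis = (-0.1664, 0.6317, 0.7571), θ = 268°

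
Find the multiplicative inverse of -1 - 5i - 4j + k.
-0.0233 + 0.1163i + 0.093j - 0.0233k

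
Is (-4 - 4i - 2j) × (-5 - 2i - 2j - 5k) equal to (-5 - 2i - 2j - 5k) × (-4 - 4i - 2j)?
No: pq = 8 + 38i - 2j + 24k ≠ 8 + 18i + 38j + 16k = qp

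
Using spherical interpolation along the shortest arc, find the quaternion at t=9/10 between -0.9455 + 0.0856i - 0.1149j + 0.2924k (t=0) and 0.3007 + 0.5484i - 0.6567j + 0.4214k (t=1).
-0.4398 - 0.5257i + 0.6276j - 0.3693k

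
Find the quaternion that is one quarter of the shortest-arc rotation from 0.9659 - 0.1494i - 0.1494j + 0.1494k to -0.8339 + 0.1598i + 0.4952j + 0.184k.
0.9551 - 0.1558i - 0.243j + 0.0663k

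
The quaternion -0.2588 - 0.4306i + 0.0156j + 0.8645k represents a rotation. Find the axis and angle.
axis = (-0.4458, 0.0162, 0.895), θ = 7π/6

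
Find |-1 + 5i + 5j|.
√51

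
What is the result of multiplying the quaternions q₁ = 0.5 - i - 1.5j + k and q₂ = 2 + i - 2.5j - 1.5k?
-0.25 + 3.25i - 4.75j + 5.25k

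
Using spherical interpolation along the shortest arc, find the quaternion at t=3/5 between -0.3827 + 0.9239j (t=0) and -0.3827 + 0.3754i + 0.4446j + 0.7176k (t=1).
-0.4316 + 0.2507i + 0.7219j + 0.4793k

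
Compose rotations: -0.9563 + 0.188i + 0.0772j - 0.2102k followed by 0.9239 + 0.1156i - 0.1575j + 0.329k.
-0.8239 + 0.0709i + 0.3081j - 0.4703k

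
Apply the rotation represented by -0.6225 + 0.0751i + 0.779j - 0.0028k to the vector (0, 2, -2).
(2.168, 1.799, 0.254)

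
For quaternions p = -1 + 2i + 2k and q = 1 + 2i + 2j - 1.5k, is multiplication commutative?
No: pq = -2 - 4i + 5j + 7.5k ≠ -2 + 4i - 9j - 0.5k = qp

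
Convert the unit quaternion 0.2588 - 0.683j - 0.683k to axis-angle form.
axis = (0, -√2/2, -√2/2), θ = 5π/6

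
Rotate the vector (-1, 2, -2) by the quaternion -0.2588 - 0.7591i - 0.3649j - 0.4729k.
(-1.482, -1.903, 1.785)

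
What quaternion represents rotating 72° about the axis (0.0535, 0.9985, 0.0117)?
0.809 + 0.0314i + 0.5869j + 0.0069k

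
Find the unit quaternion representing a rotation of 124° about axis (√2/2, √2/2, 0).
0.4695 + 0.6243i + 0.6243j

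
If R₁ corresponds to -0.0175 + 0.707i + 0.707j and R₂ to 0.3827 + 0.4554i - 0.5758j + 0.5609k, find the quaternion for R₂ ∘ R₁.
0.0784 - 0.134i + 0.6772j + 0.7192k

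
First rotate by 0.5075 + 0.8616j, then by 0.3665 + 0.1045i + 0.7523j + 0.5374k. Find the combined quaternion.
-0.4622 - 0.41i + 0.6976j + 0.3628k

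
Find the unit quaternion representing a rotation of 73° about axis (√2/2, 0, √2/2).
0.8039 + 0.4206i + 0.4206k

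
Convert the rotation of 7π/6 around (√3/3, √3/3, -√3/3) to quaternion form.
-0.2588 + 0.5577i + 0.5577j - 0.5577k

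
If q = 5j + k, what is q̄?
-5j - k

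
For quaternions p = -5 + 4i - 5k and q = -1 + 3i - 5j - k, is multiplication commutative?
No: pq = -12 - 44i + 14j - 10k ≠ -12 + 6i + 36j + 30k = qp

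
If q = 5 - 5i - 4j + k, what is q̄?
5 + 5i + 4j - k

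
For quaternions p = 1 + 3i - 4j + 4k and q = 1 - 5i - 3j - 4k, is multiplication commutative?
No: pq = 20 + 26i - 15j - 29k ≠ 20 - 30i + j + 29k = qp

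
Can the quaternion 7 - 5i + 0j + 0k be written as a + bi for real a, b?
Yes. The quaternion 7 - 5i has j- and k-coefficients y = z = 0, so it lies in the complex subalgebra spanned by 1 and i.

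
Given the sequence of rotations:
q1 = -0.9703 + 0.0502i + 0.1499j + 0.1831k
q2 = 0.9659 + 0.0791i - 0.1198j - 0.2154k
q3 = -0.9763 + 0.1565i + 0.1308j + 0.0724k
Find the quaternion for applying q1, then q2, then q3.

q2 · q1 = -0.8838 - 0.0179i + 0.2357j + 0.4037k
q3 · q2 · q1 = 0.8056 - 0.0851i - 0.4102j - 0.4189k
0.8056 - 0.0851i - 0.4102j - 0.4189k


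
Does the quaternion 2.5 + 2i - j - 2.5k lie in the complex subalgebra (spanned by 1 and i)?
No. The quaternion 2.5 + 2i - j - 2.5k has j-coefficient y = -1 and k-coefficient z = -2.5, not both zero, so it does not lie in the complex subalgebra spanned by 1 and i.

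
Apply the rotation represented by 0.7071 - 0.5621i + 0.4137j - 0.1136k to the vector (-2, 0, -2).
(-2.689, -0.15, 0.863)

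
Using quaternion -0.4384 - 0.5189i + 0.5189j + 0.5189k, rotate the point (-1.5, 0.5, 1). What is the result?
(-0.92, 1.535, 0.545)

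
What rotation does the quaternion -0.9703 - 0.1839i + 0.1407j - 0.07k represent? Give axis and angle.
axis = (-0.7602, 0.5816, -0.2894), θ = 332°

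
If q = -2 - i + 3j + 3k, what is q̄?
-2 + i - 3j - 3k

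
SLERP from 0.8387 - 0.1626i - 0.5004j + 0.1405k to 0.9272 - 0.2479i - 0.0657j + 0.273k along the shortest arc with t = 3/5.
0.9164 - 0.2196i - 0.247j + 0.2259k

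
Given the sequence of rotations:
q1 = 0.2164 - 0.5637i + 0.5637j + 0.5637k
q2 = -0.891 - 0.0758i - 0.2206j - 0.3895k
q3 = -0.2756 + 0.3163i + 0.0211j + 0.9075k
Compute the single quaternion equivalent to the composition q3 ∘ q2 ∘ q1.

q2 · q1 = 0.1084 + 0.5811i - 0.2877j - 0.7536k
q3 · q2 · q1 = 0.4763 + 0.1193i + 0.8473j + 0.2028k
0.4763 + 0.1193i + 0.8473j + 0.2028k


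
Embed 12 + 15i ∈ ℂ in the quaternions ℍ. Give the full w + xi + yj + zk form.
12 + 15i + 0j + 0k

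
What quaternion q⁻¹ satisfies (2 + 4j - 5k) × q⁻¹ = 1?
0.0444 - 0.0889j + 0.1111k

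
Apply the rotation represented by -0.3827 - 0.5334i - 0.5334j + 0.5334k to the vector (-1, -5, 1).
(-4.909, -0.448, 1.643)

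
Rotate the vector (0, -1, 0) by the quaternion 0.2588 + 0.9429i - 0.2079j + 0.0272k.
(0.406, 0.78, -0.477)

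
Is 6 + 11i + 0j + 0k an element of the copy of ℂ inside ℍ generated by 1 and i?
Yes. The quaternion 6 + 11i has j- and k-coefficients y = z = 0, so it lies in the complex subalgebra spanned by 1 and i.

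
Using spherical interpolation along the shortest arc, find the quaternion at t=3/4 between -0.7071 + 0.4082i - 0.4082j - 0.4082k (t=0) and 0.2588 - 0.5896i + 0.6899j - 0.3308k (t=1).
-0.4139 + 0.5935i - 0.6743j + 0.1478k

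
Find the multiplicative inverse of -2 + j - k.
-0.3333 - 0.1667j + 0.1667k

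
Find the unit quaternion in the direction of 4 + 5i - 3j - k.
0.5601 + 0.7001i - 0.4201j - 0.14k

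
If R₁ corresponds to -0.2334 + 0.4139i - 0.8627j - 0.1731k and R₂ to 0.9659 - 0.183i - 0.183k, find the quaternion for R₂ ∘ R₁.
-0.1814 + 0.2846i - 0.9407j + 0.0334k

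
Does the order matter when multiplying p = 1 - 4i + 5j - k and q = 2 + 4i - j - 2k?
Yes: pq = 21 - 15i - 3j - 20k ≠ 21 + 7i + 21j + 12k = qp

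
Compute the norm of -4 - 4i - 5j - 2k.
√61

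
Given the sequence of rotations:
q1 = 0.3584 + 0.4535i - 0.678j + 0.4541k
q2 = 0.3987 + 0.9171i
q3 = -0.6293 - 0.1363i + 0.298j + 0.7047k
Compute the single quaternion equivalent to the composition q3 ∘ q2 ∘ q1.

q2 · q1 = -0.273 + 0.5095i - 0.6868j - 0.4407k
q3 · q2 · q1 = 0.7565 + 0.0692i + 0.6498j + 0.0267k
0.7565 + 0.0692i + 0.6498j + 0.0267k


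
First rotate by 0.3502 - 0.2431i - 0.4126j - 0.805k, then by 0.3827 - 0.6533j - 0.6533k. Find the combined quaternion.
-0.6614 + 0.1633i - 0.2279j - 0.6957k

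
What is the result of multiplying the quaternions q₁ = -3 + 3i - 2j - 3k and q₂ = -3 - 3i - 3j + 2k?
18 - 13i + 18j - 12k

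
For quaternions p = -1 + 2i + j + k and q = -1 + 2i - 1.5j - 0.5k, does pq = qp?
No: pq = -1 - 3i + 3.5j - 5.5k ≠ -1 - 5i - 2.5j + 4.5k = qp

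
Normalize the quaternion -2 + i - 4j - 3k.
-0.3651 + 0.1826i - 0.7303j - 0.5477k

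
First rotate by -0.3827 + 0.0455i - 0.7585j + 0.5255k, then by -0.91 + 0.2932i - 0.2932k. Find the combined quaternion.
0.489 - 0.376i + 0.5228j - 0.5884k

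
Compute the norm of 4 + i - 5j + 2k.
√46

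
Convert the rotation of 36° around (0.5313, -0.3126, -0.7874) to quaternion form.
0.9511 + 0.1642i - 0.0966j - 0.2433k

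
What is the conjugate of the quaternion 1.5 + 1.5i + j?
1.5 - 1.5i - j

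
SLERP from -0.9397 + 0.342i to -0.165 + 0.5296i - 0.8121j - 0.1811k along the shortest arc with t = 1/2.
-0.6758 + 0.5332i - 0.4968j - 0.1108k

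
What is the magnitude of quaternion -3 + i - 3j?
√19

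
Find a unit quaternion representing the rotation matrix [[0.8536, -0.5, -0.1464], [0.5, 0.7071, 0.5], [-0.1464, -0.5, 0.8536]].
0.9239 - 0.2706i + 0.2706k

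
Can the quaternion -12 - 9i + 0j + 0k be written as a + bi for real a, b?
Yes. The quaternion -12 - 9i has j- and k-coefficients y = z = 0, so it lies in the complex subalgebra spanned by 1 and i.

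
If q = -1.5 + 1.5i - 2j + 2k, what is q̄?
-1.5 - 1.5i + 2j - 2k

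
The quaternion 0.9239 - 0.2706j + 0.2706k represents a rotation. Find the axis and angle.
axis = (0, -√2/2, √2/2), θ = π/4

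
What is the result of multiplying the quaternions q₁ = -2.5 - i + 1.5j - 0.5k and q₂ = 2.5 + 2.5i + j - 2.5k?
-6.5 - 12i - 2.5j + 0.25k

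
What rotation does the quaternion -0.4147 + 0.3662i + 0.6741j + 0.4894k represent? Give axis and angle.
axis = (0.4024, 0.7408, 0.5378), θ = 229°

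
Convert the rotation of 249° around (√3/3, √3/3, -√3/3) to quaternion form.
-0.5664 + 0.4758i + 0.4758j - 0.4758k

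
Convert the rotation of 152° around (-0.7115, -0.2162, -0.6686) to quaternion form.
0.2419 - 0.6904i - 0.2098j - 0.6487k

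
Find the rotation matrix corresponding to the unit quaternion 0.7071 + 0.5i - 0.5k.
[[0.5, 0.7071, -0.5], [-0.7071, 0, -0.7071], [-0.5, 0.7071, 0.5]]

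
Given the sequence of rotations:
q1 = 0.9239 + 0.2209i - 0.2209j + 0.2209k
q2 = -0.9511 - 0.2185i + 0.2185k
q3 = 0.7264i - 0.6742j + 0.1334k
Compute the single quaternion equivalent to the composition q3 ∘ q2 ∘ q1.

q2 · q1 = -0.8787 - 0.3637i + 0.3066j + 0.04k
q3 · q2 · q1 = 0.4656 - 0.7062i + 0.5148j - 0.1397k
0.4656 - 0.7062i + 0.5148j - 0.1397k


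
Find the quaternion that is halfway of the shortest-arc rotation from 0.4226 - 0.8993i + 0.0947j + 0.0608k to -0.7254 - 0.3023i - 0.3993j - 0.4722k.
0.7736 - 0.4023i + 0.3329j + 0.3591k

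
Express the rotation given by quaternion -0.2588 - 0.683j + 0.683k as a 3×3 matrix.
[[-0.866, 0.3535, 0.3535], [-0.3535, 0.067, -0.933], [-0.3535, -0.933, 0.067]]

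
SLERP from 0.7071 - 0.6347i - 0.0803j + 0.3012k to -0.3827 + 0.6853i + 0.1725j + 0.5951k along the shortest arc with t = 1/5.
0.6932 - 0.7029i - 0.1092j + 0.1163k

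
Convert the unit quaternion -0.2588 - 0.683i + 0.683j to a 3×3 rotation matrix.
[[0.067, -0.933, -0.3535], [-0.933, 0.067, -0.3535], [0.3535, 0.3535, -0.866]]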